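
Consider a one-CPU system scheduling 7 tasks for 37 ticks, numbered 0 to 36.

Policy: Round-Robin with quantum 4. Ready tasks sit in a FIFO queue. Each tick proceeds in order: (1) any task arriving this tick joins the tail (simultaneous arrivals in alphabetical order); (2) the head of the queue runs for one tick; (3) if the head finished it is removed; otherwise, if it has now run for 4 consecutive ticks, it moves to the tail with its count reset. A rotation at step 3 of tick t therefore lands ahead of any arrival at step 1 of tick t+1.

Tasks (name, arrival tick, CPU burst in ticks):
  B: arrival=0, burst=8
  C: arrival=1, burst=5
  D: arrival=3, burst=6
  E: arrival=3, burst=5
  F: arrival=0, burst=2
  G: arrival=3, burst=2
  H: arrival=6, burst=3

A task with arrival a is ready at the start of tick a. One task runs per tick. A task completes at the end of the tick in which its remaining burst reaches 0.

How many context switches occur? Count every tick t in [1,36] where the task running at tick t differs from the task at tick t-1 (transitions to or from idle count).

t=0: queue=[B,F] q_used=0 → run B
t=1: queue=[B,F,C] q_used=1 → run B
t=2: queue=[B,F,C] q_used=2 → run B
t=3: queue=[B,F,C,D,E,G] q_used=3 → run B
t=4: queue=[F,C,D,E,G,B] q_used=0 → run F
t=5: queue=[F,C,D,E,G,B] q_used=1 → run F
t=6: queue=[C,D,E,G,B,H] q_used=0 → run C
t=7: queue=[C,D,E,G,B,H] q_used=1 → run C
t=8: queue=[C,D,E,G,B,H] q_used=2 → run C
t=9: queue=[C,D,E,G,B,H] q_used=3 → run C
t=10: queue=[D,E,G,B,H,C] q_used=0 → run D
t=11: queue=[D,E,G,B,H,C] q_used=1 → run D
t=12: queue=[D,E,G,B,H,C] q_used=2 → run D
t=13: queue=[D,E,G,B,H,C] q_used=3 → run D
t=14: queue=[E,G,B,H,C,D] q_used=0 → run E
t=15: queue=[E,G,B,H,C,D] q_used=1 → run E
t=16: queue=[E,G,B,H,C,D] q_used=2 → run E
t=17: queue=[E,G,B,H,C,D] q_used=3 → run E
t=18: queue=[G,B,H,C,D,E] q_used=0 → run G
t=19: queue=[G,B,H,C,D,E] q_used=1 → run G
t=20: queue=[B,H,C,D,E] q_used=0 → run B
t=21: queue=[B,H,C,D,E] q_used=1 → run B
t=22: queue=[B,H,C,D,E] q_used=2 → run B
t=23: queue=[B,H,C,D,E] q_used=3 → run B
t=24: queue=[H,C,D,E] q_used=0 → run H
t=25: queue=[H,C,D,E] q_used=1 → run H
t=26: queue=[H,C,D,E] q_used=2 → run H
t=27: queue=[C,D,E] q_used=0 → run C
t=28: queue=[D,E] q_used=0 → run D
t=29: queue=[D,E] q_used=1 → run D
t=30: queue=[E] q_used=0 → run E
t=31: (idle)
t=32: (idle)
t=33: (idle)
t=34: (idle)
t=35: (idle)
t=36: (idle)

context switches = 11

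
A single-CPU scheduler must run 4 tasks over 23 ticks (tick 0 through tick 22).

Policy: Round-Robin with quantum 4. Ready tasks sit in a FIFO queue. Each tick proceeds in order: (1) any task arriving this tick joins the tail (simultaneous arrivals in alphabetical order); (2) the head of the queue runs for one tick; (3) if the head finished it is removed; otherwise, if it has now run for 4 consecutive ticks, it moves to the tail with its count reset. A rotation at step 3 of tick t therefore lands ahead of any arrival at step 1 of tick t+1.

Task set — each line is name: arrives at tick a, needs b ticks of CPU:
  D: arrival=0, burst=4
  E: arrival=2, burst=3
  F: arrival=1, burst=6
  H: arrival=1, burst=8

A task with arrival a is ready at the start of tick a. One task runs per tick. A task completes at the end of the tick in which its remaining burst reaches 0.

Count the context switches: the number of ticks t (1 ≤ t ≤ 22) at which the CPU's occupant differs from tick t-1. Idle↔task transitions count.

context switches = 6

t=0: queue=[D] q_used=0 → run D
t=1: queue=[D,F,H] q_used=1 → run D
t=2: queue=[D,F,H,E] q_used=2 → run D
t=3: queue=[D,F,H,E] q_used=3 → run D
t=4: queue=[F,H,E] q_used=0 → run F
t=5: queue=[F,H,E] q_used=1 → run F
t=6: queue=[F,H,E] q_used=2 → run F
t=7: queue=[F,H,E] q_used=3 → run F
t=8: queue=[H,E,F] q_used=0 → run H
t=9: queue=[H,E,F] q_used=1 → run H
t=10: queue=[H,E,F] q_used=2 → run H
t=11: queue=[H,E,F] q_used=3 → run H
t=12: queue=[E,F,H] q_used=0 → run E
t=13: queue=[E,F,H] q_used=1 → run E
t=14: queue=[E,F,H] q_used=2 → run E
t=15: queue=[F,H] q_used=0 → run F
t=16: queue=[F,H] q_used=1 → run F
t=17: queue=[H] q_used=0 → run H
t=18: queue=[H] q_used=1 → run H
t=19: queue=[H] q_used=2 → run H
t=20: queue=[H] q_used=3 → run H
t=21: (idle)
t=22: (idle)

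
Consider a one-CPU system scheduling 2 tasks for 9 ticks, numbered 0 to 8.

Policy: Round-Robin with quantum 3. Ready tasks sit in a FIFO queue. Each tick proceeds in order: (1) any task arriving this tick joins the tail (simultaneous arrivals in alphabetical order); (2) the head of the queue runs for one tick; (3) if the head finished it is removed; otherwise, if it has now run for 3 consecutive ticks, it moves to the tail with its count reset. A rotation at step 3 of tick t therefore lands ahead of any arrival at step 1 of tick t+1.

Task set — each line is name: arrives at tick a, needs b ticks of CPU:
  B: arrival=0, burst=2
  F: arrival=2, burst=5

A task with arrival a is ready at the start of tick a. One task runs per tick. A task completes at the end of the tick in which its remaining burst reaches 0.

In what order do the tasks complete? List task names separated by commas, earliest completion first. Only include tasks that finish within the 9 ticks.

t=0: queue=[B] q_used=0 → run B
t=1: queue=[B] q_used=1 → run B
t=2: queue=[F] q_used=0 → run F
t=3: queue=[F] q_used=1 → run F
t=4: queue=[F] q_used=2 → run F
t=5: queue=[F] q_used=0 → run F
t=6: queue=[F] q_used=1 → run F
t=7: (idle)
t=8: (idle)

completion order = B, F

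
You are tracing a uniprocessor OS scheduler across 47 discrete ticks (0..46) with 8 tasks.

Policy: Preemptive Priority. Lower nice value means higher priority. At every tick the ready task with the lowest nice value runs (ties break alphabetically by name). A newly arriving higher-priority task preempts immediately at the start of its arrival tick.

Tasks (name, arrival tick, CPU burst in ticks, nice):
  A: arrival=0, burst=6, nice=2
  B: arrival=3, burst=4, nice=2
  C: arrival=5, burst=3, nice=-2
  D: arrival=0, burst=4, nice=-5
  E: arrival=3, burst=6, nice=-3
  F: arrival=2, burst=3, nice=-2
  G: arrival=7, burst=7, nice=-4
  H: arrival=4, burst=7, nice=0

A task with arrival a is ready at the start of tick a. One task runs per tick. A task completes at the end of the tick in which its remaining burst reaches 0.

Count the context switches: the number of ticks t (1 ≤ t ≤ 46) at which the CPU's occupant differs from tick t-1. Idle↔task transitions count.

context switches = 9

t=0: ready={A,D} → run D
t=1: ready={A,D} → run D
t=2: ready={A,D,F} → run D
t=3: ready={A,B,D,E,F} → run D
t=4: ready={A,B,E,F,H} → run E
t=5: ready={A,B,C,E,F,H} → run E
t=6: ready={A,B,C,E,F,H} → run E
t=7: ready={A,B,C,E,F,G,H} → run G
t=8: ready={A,B,C,E,F,G,H} → run G
t=9: ready={A,B,C,E,F,G,H} → run G
t=10: ready={A,B,C,E,F,G,H} → run G
t=11: ready={A,B,C,E,F,G,H} → run G
t=12: ready={A,B,C,E,F,G,H} → run G
t=13: ready={A,B,C,E,F,G,H} → run G
t=14: ready={A,B,C,E,F,H} → run E
t=15: ready={A,B,C,E,F,H} → run E
t=16: ready={A,B,C,E,F,H} → run E
t=17: ready={A,B,C,F,H} → run C
t=18: ready={A,B,C,F,H} → run C
t=19: ready={A,B,C,F,H} → run C
t=20: ready={A,B,F,H} → run F
t=21: ready={A,B,F,H} → run F
t=22: ready={A,B,F,H} → run F
t=23: ready={A,B,H} → run H
t=24: ready={A,B,H} → run H
t=25: ready={A,B,H} → run H
t=26: ready={A,B,H} → run H
t=27: ready={A,B,H} → run H
t=28: ready={A,B,H} → run H
t=29: ready={A,B,H} → run H
t=30: ready={A,B} → run A
t=31: ready={A,B} → run A
t=32: ready={A,B} → run A
t=33: ready={A,B} → run A
t=34: ready={A,B} → run A
t=35: ready={A,B} → run A
t=36: ready={B} → run B
t=37: ready={B} → run B
t=38: ready={B} → run B
t=39: ready={B} → run B
t=40: (idle)
t=41: (idle)
t=42: (idle)
t=43: (idle)
t=44: (idle)
t=45: (idle)
t=46: (idle)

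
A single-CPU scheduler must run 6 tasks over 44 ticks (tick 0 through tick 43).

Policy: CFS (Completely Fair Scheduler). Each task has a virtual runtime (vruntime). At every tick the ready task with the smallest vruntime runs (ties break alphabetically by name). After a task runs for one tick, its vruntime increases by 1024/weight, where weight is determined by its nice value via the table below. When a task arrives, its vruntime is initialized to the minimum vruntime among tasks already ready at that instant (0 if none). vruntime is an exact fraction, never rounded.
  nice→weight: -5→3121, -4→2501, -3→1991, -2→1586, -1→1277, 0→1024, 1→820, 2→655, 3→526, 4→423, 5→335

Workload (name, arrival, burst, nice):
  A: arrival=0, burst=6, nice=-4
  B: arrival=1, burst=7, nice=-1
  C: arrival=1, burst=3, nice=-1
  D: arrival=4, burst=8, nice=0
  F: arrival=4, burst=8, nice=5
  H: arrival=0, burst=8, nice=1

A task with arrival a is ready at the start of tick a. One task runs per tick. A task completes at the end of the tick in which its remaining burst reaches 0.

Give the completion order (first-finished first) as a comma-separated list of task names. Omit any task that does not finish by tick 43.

completion order = C, A, B, D, H, F

t=0: vr[A=0 H=0] → run A
t=1: vr[A=1024/2501 B=0 C=0 H=0] → run B
t=2: vr[A=1024/2501 B=1024/1277 C=0 H=0] → run C
t=3: vr[A=1024/2501 B=1024/1277 C=1024/1277 H=0] → run H
t=4: vr[A=1024/2501 B=1024/1277 C=1024/1277 D=1024/2501 F=1024/2501 H=256/205] → run A
t=5: vr[A=2048/2501 B=1024/1277 C=1024/1277 D=1024/2501 F=1024/2501 H=256/205] → run D
t=6: vr[A=2048/2501 B=1024/1277 C=1024/1277 D=3525/2501 F=1024/2501 H=256/205] → run F
t=7: vr[A=2048/2501 B=1024/1277 C=1024/1277 D=3525/2501 F=2904064/837835 H=256/205] → run B
t=8: vr[A=2048/2501 B=2048/1277 C=1024/1277 D=3525/2501 F=2904064/837835 H=256/205] → run C
t=9: vr[A=2048/2501 B=2048/1277 C=2048/1277 D=3525/2501 F=2904064/837835 H=256/205] → run A
t=10: vr[A=3072/2501 B=2048/1277 C=2048/1277 D=3525/2501 F=2904064/837835 H=256/205] → run A
t=11: vr[A=4096/2501 B=2048/1277 C=2048/1277 D=3525/2501 F=2904064/837835 H=256/205] → run H
t=12: vr[A=4096/2501 B=2048/1277 C=2048/1277 D=3525/2501 F=2904064/837835 H=512/205] → run D
t=13: vr[A=4096/2501 B=2048/1277 C=2048/1277 D=6026/2501 F=2904064/837835 H=512/205] → run B
t=14: vr[A=4096/2501 B=3072/1277 C=2048/1277 D=6026/2501 F=2904064/837835 H=512/205] → run C
t=15: vr[A=4096/2501 B=3072/1277 D=6026/2501 F=2904064/837835 H=512/205] → run A
t=16: vr[A=5120/2501 B=3072/1277 D=6026/2501 F=2904064/837835 H=512/205] → run A
t=17: vr[B=3072/1277 D=6026/2501 F=2904064/837835 H=512/205] → run B
t=18: vr[B=4096/1277 D=6026/2501 F=2904064/837835 H=512/205] → run D
t=19: vr[B=4096/1277 D=8527/2501 F=2904064/837835 H=512/205] → run H
t=20: vr[B=4096/1277 D=8527/2501 F=2904064/837835 H=768/205] → run B
t=21: vr[B=5120/1277 D=8527/2501 F=2904064/837835 H=768/205] → run D
t=22: vr[B=5120/1277 D=11028/2501 F=2904064/837835 H=768/205] → run F
t=23: vr[B=5120/1277 D=11028/2501 F=5465088/837835 H=768/205] → run H
t=24: vr[B=5120/1277 D=11028/2501 F=5465088/837835 H=1024/205] → run B
t=25: vr[B=6144/1277 D=11028/2501 F=5465088/837835 H=1024/205] → run D
t=26: vr[B=6144/1277 D=13529/2501 F=5465088/837835 H=1024/205] → run B
t=27: vr[D=13529/2501 F=5465088/837835 H=1024/205] → run H
t=28: vr[D=13529/2501 F=5465088/837835 H=256/41] → run D
t=29: vr[D=16030/2501 F=5465088/837835 H=256/41] → run H
t=30: vr[D=16030/2501 F=5465088/837835 H=1536/205] → run D
t=31: vr[D=18531/2501 F=5465088/837835 H=1536/205] → run F
t=32: vr[D=18531/2501 F=8026112/837835 H=1536/205] → run D
t=33: vr[F=8026112/837835 H=1536/205] → run H
t=34: vr[F=8026112/837835 H=1792/205] → run H
t=35: vr[F=8026112/837835] → run F
t=36: vr[F=10587136/837835] → run F
t=37: vr[F=2629632/167567] → run F
t=38: vr[F=15709184/837835] → run F
t=39: vr[F=18270208/837835] → run F
t=40: (idle)
t=41: (idle)
t=42: (idle)
t=43: (idle)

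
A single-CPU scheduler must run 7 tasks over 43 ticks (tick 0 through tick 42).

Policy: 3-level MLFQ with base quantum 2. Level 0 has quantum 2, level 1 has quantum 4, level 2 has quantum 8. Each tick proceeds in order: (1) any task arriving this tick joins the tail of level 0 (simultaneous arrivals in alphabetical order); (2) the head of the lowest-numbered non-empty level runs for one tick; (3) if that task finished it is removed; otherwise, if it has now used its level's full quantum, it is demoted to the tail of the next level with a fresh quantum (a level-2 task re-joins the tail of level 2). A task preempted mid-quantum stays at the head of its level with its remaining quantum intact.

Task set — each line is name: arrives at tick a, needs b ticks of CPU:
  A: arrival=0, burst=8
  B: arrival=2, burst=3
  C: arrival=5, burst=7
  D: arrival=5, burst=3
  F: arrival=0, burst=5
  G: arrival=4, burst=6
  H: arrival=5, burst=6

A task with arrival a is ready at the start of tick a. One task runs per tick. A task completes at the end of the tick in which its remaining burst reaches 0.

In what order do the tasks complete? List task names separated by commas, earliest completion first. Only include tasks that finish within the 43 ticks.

t=0: L0/L1/L2 = AF/-/- → run A
t=1: L0/L1/L2 = AF/-/- → run A
t=2: L0/L1/L2 = FB/A/- → run F
t=3: L0/L1/L2 = FB/A/- → run F
t=4: L0/L1/L2 = BG/AF/- → run B
t=5: L0/L1/L2 = BGCDH/AF/- → run B
t=6: L0/L1/L2 = GCDH/AFB/- → run G
t=7: L0/L1/L2 = GCDH/AFB/- → run G
t=8: L0/L1/L2 = CDH/AFBG/- → run C
t=9: L0/L1/L2 = CDH/AFBG/- → run C
t=10: L0/L1/L2 = DH/AFBGC/- → run D
t=11: L0/L1/L2 = DH/AFBGC/- → run D
t=12: L0/L1/L2 = H/AFBGCD/- → run H
t=13: L0/L1/L2 = H/AFBGCD/- → run H
t=14: L0/L1/L2 = -/AFBGCDH/- → run A
t=15: L0/L1/L2 = -/AFBGCDH/- → run A
t=16: L0/L1/L2 = -/AFBGCDH/- → run A
t=17: L0/L1/L2 = -/AFBGCDH/- → run A
t=18: L0/L1/L2 = -/FBGCDH/A → run F
t=19: L0/L1/L2 = -/FBGCDH/A → run F
t=20: L0/L1/L2 = -/FBGCDH/A → run F
t=21: L0/L1/L2 = -/BGCDH/A → run B
t=22: L0/L1/L2 = -/GCDH/A → run G
t=23: L0/L1/L2 = -/GCDH/A → run G
t=24: L0/L1/L2 = -/GCDH/A → run G
t=25: L0/L1/L2 = -/GCDH/A → run G
t=26: L0/L1/L2 = -/CDH/A → run C
t=27: L0/L1/L2 = -/CDH/A → run C
t=28: L0/L1/L2 = -/CDH/A → run C
t=29: L0/L1/L2 = -/CDH/A → run C
t=30: L0/L1/L2 = -/DH/AC → run D
t=31: L0/L1/L2 = -/H/AC → run H
t=32: L0/L1/L2 = -/H/AC → run H
t=33: L0/L1/L2 = -/H/AC → run H
t=34: L0/L1/L2 = -/H/AC → run H
t=35: L0/L1/L2 = -/-/AC → run A
t=36: L0/L1/L2 = -/-/AC → run A
t=37: L0/L1/L2 = -/-/C → run C
t=38: (idle)
t=39: (idle)
t=40: (idle)
t=41: (idle)
t=42: (idle)

completion order = F, B, G, D, H, A, C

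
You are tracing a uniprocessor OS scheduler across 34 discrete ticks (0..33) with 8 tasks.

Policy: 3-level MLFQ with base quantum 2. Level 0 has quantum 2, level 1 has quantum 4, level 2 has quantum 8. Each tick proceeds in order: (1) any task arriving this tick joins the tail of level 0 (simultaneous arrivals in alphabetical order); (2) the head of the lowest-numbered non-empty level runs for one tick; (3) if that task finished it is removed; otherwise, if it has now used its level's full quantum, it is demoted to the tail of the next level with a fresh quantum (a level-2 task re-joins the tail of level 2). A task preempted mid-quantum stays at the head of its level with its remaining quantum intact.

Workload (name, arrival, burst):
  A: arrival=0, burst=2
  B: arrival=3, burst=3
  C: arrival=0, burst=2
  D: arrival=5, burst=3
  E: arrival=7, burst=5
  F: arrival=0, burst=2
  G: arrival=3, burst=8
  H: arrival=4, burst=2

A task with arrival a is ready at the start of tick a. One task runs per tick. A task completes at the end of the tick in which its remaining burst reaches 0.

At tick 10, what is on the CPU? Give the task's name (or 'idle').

running at tick 10 = H

t=0: L0/L1/L2 = ACF/-/- → run A
t=1: L0/L1/L2 = ACF/-/- → run A
t=2: L0/L1/L2 = CF/-/- → run C
t=3: L0/L1/L2 = CFBG/-/- → run C
t=4: L0/L1/L2 = FBGH/-/- → run F
t=5: L0/L1/L2 = FBGHD/-/- → run F
t=6: L0/L1/L2 = BGHD/-/- → run B
t=7: L0/L1/L2 = BGHDE/-/- → run B
t=8: L0/L1/L2 = GHDE/B/- → run G
t=9: L0/L1/L2 = GHDE/B/- → run G
t=10: L0/L1/L2 = HDE/BG/- → run H
t=11: L0/L1/L2 = HDE/BG/- → run H
t=12: L0/L1/L2 = DE/BG/- → run D
t=13: L0/L1/L2 = DE/BG/- → run D
t=14: L0/L1/L2 = E/BGD/- → run E
t=15: L0/L1/L2 = E/BGD/- → run E
t=16: L0/L1/L2 = -/BGDE/- → run B
t=17: L0/L1/L2 = -/GDE/- → run G
t=18: L0/L1/L2 = -/GDE/- → run G
t=19: L0/L1/L2 = -/GDE/- → run G
t=20: L0/L1/L2 = -/GDE/- → run G
t=21: L0/L1/L2 = -/DE/G → run D
t=22: L0/L1/L2 = -/E/G → run E
t=23: L0/L1/L2 = -/E/G → run E
t=24: L0/L1/L2 = -/E/G → run E
t=25: L0/L1/L2 = -/-/G → run G
t=26: L0/L1/L2 = -/-/G → run G
t=27: (idle)
t=28: (idle)
t=29: (idle)
t=30: (idle)
t=31: (idle)
t=32: (idle)
t=33: (idle)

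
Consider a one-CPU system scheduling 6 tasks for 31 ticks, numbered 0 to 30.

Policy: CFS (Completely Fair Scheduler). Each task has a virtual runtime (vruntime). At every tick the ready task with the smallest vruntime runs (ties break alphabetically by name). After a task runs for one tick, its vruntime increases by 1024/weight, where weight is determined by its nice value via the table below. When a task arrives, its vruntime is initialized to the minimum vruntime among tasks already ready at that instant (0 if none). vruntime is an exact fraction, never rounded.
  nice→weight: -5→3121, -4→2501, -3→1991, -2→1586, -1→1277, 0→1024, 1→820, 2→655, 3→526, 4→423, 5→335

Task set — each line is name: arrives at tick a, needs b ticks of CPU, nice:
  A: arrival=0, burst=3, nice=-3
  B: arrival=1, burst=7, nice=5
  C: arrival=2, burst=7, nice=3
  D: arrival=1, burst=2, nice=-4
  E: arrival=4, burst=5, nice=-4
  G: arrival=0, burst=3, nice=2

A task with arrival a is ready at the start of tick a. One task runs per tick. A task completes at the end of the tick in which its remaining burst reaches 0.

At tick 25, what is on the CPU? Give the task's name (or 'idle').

t=0: vr[A=0 G=0] → run A
t=1: vr[A=1024/1991 B=0 D=0 G=0] → run B
t=2: vr[A=1024/1991 B=1024/335 C=0 D=0 G=0] → run C
t=3: vr[A=1024/1991 B=1024/335 C=512/263 D=0 G=0] → run D
t=4: vr[A=1024/1991 B=1024/335 C=512/263 D=1024/2501 E=0 G=0] → run E
t=5: vr[A=1024/1991 B=1024/335 C=512/263 D=1024/2501 E=1024/2501 G=0] → run G
t=6: vr[A=1024/1991 B=1024/335 C=512/263 D=1024/2501 E=1024/2501 G=1024/655] → run D
t=7: vr[A=1024/1991 B=1024/335 C=512/263 E=1024/2501 G=1024/655] → run E
t=8: vr[A=1024/1991 B=1024/335 C=512/263 E=2048/2501 G=1024/655] → run A
t=9: vr[A=2048/1991 B=1024/335 C=512/263 E=2048/2501 G=1024/655] → run E
t=10: vr[A=2048/1991 B=1024/335 C=512/263 E=3072/2501 G=1024/655] → run A
t=11: vr[B=1024/335 C=512/263 E=3072/2501 G=1024/655] → run E
t=12: vr[B=1024/335 C=512/263 E=4096/2501 G=1024/655] → run G
t=13: vr[B=1024/335 C=512/263 E=4096/2501 G=2048/655] → run E
t=14: vr[B=1024/335 C=512/263 G=2048/655] → run C
t=15: vr[B=1024/335 C=1024/263 G=2048/655] → run B
t=16: vr[B=2048/335 C=1024/263 G=2048/655] → run G
t=17: vr[B=2048/335 C=1024/263] → run C
t=18: vr[B=2048/335 C=1536/263] → run C
t=19: vr[B=2048/335 C=2048/263] → run B
t=20: vr[B=3072/335 C=2048/263] → run C
t=21: vr[B=3072/335 C=2560/263] → run B
t=22: vr[B=4096/335 C=2560/263] → run C
t=23: vr[B=4096/335 C=3072/263] → run C
t=24: vr[B=4096/335] → run B
t=25: vr[B=1024/67] → run B
t=26: vr[B=6144/335] → run B
t=27: (idle)
t=28: (idle)
t=29: (idle)
t=30: (idle)

running at tick 25 = B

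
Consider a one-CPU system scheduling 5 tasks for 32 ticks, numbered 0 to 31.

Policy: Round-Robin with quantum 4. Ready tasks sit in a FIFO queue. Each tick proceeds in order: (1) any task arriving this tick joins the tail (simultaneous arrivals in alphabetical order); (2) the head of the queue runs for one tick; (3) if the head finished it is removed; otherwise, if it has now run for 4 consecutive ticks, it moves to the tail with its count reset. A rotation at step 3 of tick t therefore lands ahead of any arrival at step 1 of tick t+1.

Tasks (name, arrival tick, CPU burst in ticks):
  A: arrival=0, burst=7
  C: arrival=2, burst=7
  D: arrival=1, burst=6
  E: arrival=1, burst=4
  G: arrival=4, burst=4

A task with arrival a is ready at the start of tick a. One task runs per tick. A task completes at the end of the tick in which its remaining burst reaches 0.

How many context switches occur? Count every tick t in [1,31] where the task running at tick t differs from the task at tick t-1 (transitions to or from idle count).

context switches = 8

t=0: queue=[A] q_used=0 → run A
t=1: queue=[A,D,E] q_used=1 → run A
t=2: queue=[A,D,E,C] q_used=2 → run A
t=3: queue=[A,D,E,C] q_used=3 → run A
t=4: queue=[D,E,C,A,G] q_used=0 → run D
t=5: queue=[D,E,C,A,G] q_used=1 → run D
t=6: queue=[D,E,C,A,G] q_used=2 → run D
t=7: queue=[D,E,C,A,G] q_used=3 → run D
t=8: queue=[E,C,A,G,D] q_used=0 → run E
t=9: queue=[E,C,A,G,D] q_used=1 → run E
t=10: queue=[E,C,A,G,D] q_used=2 → run E
t=11: queue=[E,C,A,G,D] q_used=3 → run E
t=12: queue=[C,A,G,D] q_used=0 → run C
t=13: queue=[C,A,G,D] q_used=1 → run C
t=14: queue=[C,A,G,D] q_used=2 → run C
t=15: queue=[C,A,G,D] q_used=3 → run C
t=16: queue=[A,G,D,C] q_used=0 → run A
t=17: queue=[A,G,D,C] q_used=1 → run A
t=18: queue=[A,G,D,C] q_used=2 → run A
t=19: queue=[G,D,C] q_used=0 → run G
t=20: queue=[G,D,C] q_used=1 → run G
t=21: queue=[G,D,C] q_used=2 → run G
t=22: queue=[G,D,C] q_used=3 → run G
t=23: queue=[D,C] q_used=0 → run D
t=24: queue=[D,C] q_used=1 → run D
t=25: queue=[C] q_used=0 → run C
t=26: queue=[C] q_used=1 → run C
t=27: queue=[C] q_used=2 → run C
t=28: (idle)
t=29: (idle)
t=30: (idle)
t=31: (idle)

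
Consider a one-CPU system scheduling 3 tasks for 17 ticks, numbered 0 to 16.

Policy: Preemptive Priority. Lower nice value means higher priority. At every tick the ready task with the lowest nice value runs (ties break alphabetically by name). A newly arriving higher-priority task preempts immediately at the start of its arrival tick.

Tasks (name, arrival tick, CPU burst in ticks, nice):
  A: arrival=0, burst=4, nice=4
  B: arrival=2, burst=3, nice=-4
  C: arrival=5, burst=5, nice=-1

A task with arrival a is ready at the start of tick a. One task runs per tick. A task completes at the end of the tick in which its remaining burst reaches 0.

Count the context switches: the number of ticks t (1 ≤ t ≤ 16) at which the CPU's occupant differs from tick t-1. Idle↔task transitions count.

t=0: ready={A} → run A
t=1: ready={A} → run A
t=2: ready={A,B} → run B
t=3: ready={A,B} → run B
t=4: ready={A,B} → run B
t=5: ready={A,C} → run C
t=6: ready={A,C} → run C
t=7: ready={A,C} → run C
t=8: ready={A,C} → run C
t=9: ready={A,C} → run C
t=10: ready={A} → run A
t=11: ready={A} → run A
t=12: (idle)
t=13: (idle)
t=14: (idle)
t=15: (idle)
t=16: (idle)

context switches = 4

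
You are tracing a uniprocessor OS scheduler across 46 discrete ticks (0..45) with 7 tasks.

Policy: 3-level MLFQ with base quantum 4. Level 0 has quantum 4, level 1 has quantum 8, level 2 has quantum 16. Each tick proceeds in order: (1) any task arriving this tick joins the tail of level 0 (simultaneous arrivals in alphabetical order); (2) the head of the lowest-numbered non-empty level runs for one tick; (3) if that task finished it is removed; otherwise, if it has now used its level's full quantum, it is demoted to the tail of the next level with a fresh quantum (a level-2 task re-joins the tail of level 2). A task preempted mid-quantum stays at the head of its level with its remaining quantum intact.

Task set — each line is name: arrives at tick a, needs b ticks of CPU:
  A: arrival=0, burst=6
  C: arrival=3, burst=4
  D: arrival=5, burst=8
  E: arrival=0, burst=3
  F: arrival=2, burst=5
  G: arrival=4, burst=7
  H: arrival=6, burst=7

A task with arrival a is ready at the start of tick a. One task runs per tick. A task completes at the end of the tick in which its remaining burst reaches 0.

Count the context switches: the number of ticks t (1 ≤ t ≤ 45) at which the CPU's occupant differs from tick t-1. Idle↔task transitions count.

t=0: L0/L1/L2 = AE/-/- → run A
t=1: L0/L1/L2 = AE/-/- → run A
t=2: L0/L1/L2 = AEF/-/- → run A
t=3: L0/L1/L2 = AEFC/-/- → run A
t=4: L0/L1/L2 = EFCG/A/- → run E
t=5: L0/L1/L2 = EFCGD/A/- → run E
t=6: L0/L1/L2 = EFCGDH/A/- → run E
t=7: L0/L1/L2 = FCGDH/A/- → run F
t=8: L0/L1/L2 = FCGDH/A/- → run F
t=9: L0/L1/L2 = FCGDH/A/- → run F
t=10: L0/L1/L2 = FCGDH/A/- → run F
t=11: L0/L1/L2 = CGDH/AF/- → run C
t=12: L0/L1/L2 = CGDH/AF/- → run C
t=13: L0/L1/L2 = CGDH/AF/- → run C
t=14: L0/L1/L2 = CGDH/AF/- → run C
t=15: L0/L1/L2 = GDH/AF/- → run G
t=16: L0/L1/L2 = GDH/AF/- → run G
t=17: L0/L1/L2 = GDH/AF/- → run G
t=18: L0/L1/L2 = GDH/AF/- → run G
t=19: L0/L1/L2 = DH/AFG/- → run D
t=20: L0/L1/L2 = DH/AFG/- → run D
t=21: L0/L1/L2 = DH/AFG/- → run D
t=22: L0/L1/L2 = DH/AFG/- → run D
t=23: L0/L1/L2 = H/AFGD/- → run H
t=24: L0/L1/L2 = H/AFGD/- → run H
t=25: L0/L1/L2 = H/AFGD/- → run H
t=26: L0/L1/L2 = H/AFGD/- → run H
t=27: L0/L1/L2 = -/AFGDH/- → run A
t=28: L0/L1/L2 = -/AFGDH/- → run A
t=29: L0/L1/L2 = -/FGDH/- → run F
t=30: L0/L1/L2 = -/GDH/- → run G
t=31: L0/L1/L2 = -/GDH/- → run G
t=32: L0/L1/L2 = -/GDH/- → run G
t=33: L0/L1/L2 = -/DH/- → run D
t=34: L0/L1/L2 = -/DH/- → run D
t=35: L0/L1/L2 = -/DH/- → run D
t=36: L0/L1/L2 = -/DH/- → run D
t=37: L0/L1/L2 = -/H/- → run H
t=38: L0/L1/L2 = -/H/- → run H
t=39: L0/L1/L2 = -/H/- → run H
t=40: (idle)
t=41: (idle)
t=42: (idle)
t=43: (idle)
t=44: (idle)
t=45: (idle)

context switches = 12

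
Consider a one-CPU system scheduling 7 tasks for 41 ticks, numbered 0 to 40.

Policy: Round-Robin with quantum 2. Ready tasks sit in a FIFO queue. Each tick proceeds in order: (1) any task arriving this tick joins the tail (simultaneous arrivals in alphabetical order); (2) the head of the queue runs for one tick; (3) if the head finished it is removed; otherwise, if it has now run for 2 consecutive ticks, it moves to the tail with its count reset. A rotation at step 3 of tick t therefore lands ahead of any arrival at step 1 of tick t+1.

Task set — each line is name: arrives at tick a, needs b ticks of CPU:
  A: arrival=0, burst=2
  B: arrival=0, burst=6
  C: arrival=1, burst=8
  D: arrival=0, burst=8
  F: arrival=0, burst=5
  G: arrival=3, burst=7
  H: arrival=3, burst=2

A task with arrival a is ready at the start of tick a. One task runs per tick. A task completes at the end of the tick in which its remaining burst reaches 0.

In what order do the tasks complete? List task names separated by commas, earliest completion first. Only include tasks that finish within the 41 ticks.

t=0: queue=[A,B,D,F] q_used=0 → run A
t=1: queue=[A,B,D,F,C] q_used=1 → run A
t=2: queue=[B,D,F,C] q_used=0 → run B
t=3: queue=[B,D,F,C,G,H] q_used=1 → run B
t=4: queue=[D,F,C,G,H,B] q_used=0 → run D
t=5: queue=[D,F,C,G,H,B] q_used=1 → run D
t=6: queue=[F,C,G,H,B,D] q_used=0 → run F
t=7: queue=[F,C,G,H,B,D] q_used=1 → run F
t=8: queue=[C,G,H,B,D,F] q_used=0 → run C
t=9: queue=[C,G,H,B,D,F] q_used=1 → run C
t=10: queue=[G,H,B,D,F,C] q_used=0 → run G
t=11: queue=[G,H,B,D,F,C] q_used=1 → run G
t=12: queue=[H,B,D,F,C,G] q_used=0 → run H
t=13: queue=[H,B,D,F,C,G] q_used=1 → run H
t=14: queue=[B,D,F,C,G] q_used=0 → run B
t=15: queue=[B,D,F,C,G] q_used=1 → run B
t=16: queue=[D,F,C,G,B] q_used=0 → run D
t=17: queue=[D,F,C,G,B] q_used=1 → run D
t=18: queue=[F,C,G,B,D] q_used=0 → run F
t=19: queue=[F,C,G,B,D] q_used=1 → run F
t=20: queue=[C,G,B,D,F] q_used=0 → run C
t=21: queue=[C,G,B,D,F] q_used=1 → run C
t=22: queue=[G,B,D,F,C] q_used=0 → run G
t=23: queue=[G,B,D,F,C] q_used=1 → run G
t=24: queue=[B,D,F,C,G] q_used=0 → run B
t=25: queue=[B,D,F,C,G] q_used=1 → run B
t=26: queue=[D,F,C,G] q_used=0 → run D
t=27: queue=[D,F,C,G] q_used=1 → run D
t=28: queue=[F,C,G,D] q_used=0 → run F
t=29: queue=[C,G,D] q_used=0 → run C
t=30: queue=[C,G,D] q_used=1 → run C
t=31: queue=[G,D,C] q_used=0 → run G
t=32: queue=[G,D,C] q_used=1 → run G
t=33: queue=[D,C,G] q_used=0 → run D
t=34: queue=[D,C,G] q_used=1 → run D
t=35: queue=[C,G] q_used=0 → run C
t=36: queue=[C,G] q_used=1 → run C
t=37: queue=[G] q_used=0 → run G
t=38: (idle)
t=39: (idle)
t=40: (idle)

completion order = A, H, B, F, D, C, G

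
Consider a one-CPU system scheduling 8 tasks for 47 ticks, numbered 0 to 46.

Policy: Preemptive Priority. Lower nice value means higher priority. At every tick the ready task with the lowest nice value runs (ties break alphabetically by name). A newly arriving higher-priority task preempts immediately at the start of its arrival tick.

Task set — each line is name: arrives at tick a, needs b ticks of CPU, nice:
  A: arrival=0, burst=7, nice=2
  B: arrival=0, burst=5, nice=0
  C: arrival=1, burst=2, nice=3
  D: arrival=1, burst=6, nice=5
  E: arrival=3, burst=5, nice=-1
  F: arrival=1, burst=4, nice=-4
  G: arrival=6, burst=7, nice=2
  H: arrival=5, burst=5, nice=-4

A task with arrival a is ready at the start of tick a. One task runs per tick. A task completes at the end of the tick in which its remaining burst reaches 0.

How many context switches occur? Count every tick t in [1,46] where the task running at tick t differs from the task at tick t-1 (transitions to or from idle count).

context switches = 9

t=0: ready={A,B} → run B
t=1: ready={A,B,C,D,F} → run F
t=2: ready={A,B,C,D,F} → run F
t=3: ready={A,B,C,D,E,F} → run F
t=4: ready={A,B,C,D,E,F} → run F
t=5: ready={A,B,C,D,E,H} → run H
t=6: ready={A,B,C,D,E,G,H} → run H
t=7: ready={A,B,C,D,E,G,H} → run H
t=8: ready={A,B,C,D,E,G,H} → run H
t=9: ready={A,B,C,D,E,G,H} → run H
t=10: ready={A,B,C,D,E,G} → run E
t=11: ready={A,B,C,D,E,G} → run E
t=12: ready={A,B,C,D,E,G} → run E
t=13: ready={A,B,C,D,E,G} → run E
t=14: ready={A,B,C,D,E,G} → run E
t=15: ready={A,B,C,D,G} → run B
t=16: ready={A,B,C,D,G} → run B
t=17: ready={A,B,C,D,G} → run B
t=18: ready={A,B,C,D,G} → run B
t=19: ready={A,C,D,G} → run A
t=20: ready={A,C,D,G} → run A
t=21: ready={A,C,D,G} → run A
t=22: ready={A,C,D,G} → run A
t=23: ready={A,C,D,G} → run A
t=24: ready={A,C,D,G} → run A
t=25: ready={A,C,D,G} → run A
t=26: ready={C,D,G} → run G
t=27: ready={C,D,G} → run G
t=28: ready={C,D,G} → run G
t=29: ready={C,D,G} → run G
t=30: ready={C,D,G} → run G
t=31: ready={C,D,G} → run G
t=32: ready={C,D,G} → run G
t=33: ready={C,D} → run C
t=34: ready={C,D} → run C
t=35: ready={D} → run D
t=36: ready={D} → run D
t=37: ready={D} → run D
t=38: ready={D} → run D
t=39: ready={D} → run D
t=40: ready={D} → run D
t=41: (idle)
t=42: (idle)
t=43: (idle)
t=44: (idle)
t=45: (idle)
t=46: (idle)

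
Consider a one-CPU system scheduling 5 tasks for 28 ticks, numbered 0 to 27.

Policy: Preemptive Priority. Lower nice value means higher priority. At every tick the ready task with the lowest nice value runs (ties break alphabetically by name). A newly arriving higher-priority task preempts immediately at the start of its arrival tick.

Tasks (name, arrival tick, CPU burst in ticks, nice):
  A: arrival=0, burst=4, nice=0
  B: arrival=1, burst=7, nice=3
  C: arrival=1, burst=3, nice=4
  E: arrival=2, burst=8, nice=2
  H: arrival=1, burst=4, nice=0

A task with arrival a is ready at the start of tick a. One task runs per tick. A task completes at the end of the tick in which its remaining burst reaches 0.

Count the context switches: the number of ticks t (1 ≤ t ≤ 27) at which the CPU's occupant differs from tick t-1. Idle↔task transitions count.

context switches = 5

t=0: ready={A} → run A
t=1: ready={A,B,C,H} → run A
t=2: ready={A,B,C,E,H} → run A
t=3: ready={A,B,C,E,H} → run A
t=4: ready={B,C,E,H} → run H
t=5: ready={B,C,E,H} → run H
t=6: ready={B,C,E,H} → run H
t=7: ready={B,C,E,H} → run H
t=8: ready={B,C,E} → run E
t=9: ready={B,C,E} → run E
t=10: ready={B,C,E} → run E
t=11: ready={B,C,E} → run E
t=12: ready={B,C,E} → run E
t=13: ready={B,C,E} → run E
t=14: ready={B,C,E} → run E
t=15: ready={B,C,E} → run E
t=16: ready={B,C} → run B
t=17: ready={B,C} → run B
t=18: ready={B,C} → run B
t=19: ready={B,C} → run B
t=20: ready={B,C} → run B
t=21: ready={B,C} → run B
t=22: ready={B,C} → run B
t=23: ready={C} → run C
t=24: ready={C} → run C
t=25: ready={C} → run C
t=26: (idle)
t=27: (idle)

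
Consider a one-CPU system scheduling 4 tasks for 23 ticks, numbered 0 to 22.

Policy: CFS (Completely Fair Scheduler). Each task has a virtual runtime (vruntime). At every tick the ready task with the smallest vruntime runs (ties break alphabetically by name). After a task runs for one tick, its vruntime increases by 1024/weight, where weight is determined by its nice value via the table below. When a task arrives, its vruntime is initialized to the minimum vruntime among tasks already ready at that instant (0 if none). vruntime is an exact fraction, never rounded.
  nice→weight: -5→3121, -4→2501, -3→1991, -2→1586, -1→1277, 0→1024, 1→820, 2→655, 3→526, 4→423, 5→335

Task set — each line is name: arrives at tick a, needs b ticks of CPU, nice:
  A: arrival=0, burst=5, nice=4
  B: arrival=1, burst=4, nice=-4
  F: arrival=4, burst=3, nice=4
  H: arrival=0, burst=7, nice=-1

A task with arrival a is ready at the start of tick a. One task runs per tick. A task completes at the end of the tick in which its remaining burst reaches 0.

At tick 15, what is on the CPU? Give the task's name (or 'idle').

t=0: vr[A=0 H=0] → run A
t=1: vr[A=1024/423 B=0 H=0] → run B
t=2: vr[A=1024/423 B=1024/2501 H=0] → run H
t=3: vr[A=1024/423 B=1024/2501 H=1024/1277] → run B
t=4: vr[A=1024/423 B=2048/2501 F=1024/1277 H=1024/1277] → run F
t=5: vr[A=1024/423 B=2048/2501 F=1740800/540171 H=1024/1277] → run H
t=6: vr[A=1024/423 B=2048/2501 F=1740800/540171 H=2048/1277] → run B
t=7: vr[A=1024/423 B=3072/2501 F=1740800/540171 H=2048/1277] → run B
t=8: vr[A=1024/423 F=1740800/540171 H=2048/1277] → run H
t=9: vr[A=1024/423 F=1740800/540171 H=3072/1277] → run H
t=10: vr[A=1024/423 F=1740800/540171 H=4096/1277] → run A
t=11: vr[A=2048/423 F=1740800/540171 H=4096/1277] → run H
t=12: vr[A=2048/423 F=1740800/540171 H=5120/1277] → run F
t=13: vr[A=2048/423 F=3048448/540171 H=5120/1277] → run H
t=14: vr[A=2048/423 F=3048448/540171 H=6144/1277] → run H
t=15: vr[A=2048/423 F=3048448/540171] → run A
t=16: vr[A=1024/141 F=3048448/540171] → run F
t=17: vr[A=1024/141] → run A
t=18: vr[A=4096/423] → run A
t=19: (idle)
t=20: (idle)
t=21: (idle)
t=22: (idle)

running at tick 15 = A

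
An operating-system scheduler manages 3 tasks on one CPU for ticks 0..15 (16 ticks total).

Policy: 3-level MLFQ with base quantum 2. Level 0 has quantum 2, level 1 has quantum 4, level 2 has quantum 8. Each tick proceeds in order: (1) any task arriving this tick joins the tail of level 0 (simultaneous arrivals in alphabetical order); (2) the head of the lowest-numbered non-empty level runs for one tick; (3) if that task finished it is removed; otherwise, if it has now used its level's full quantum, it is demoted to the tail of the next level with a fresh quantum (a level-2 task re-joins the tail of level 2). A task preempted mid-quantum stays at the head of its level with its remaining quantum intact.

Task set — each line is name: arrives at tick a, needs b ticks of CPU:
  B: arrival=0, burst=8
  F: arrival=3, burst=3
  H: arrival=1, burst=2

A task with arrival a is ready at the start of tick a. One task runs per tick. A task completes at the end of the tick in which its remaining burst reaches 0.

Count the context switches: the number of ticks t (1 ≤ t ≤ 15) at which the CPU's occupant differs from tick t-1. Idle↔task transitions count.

t=0: L0/L1/L2 = B/-/- → run B
t=1: L0/L1/L2 = BH/-/- → run B
t=2: L0/L1/L2 = H/B/- → run H
t=3: L0/L1/L2 = HF/B/- → run H
t=4: L0/L1/L2 = F/B/- → run F
t=5: L0/L1/L2 = F/B/- → run F
t=6: L0/L1/L2 = -/BF/- → run B
t=7: L0/L1/L2 = -/BF/- → run B
t=8: L0/L1/L2 = -/BF/- → run B
t=9: L0/L1/L2 = -/BF/- → run B
t=10: L0/L1/L2 = -/F/B → run F
t=11: L0/L1/L2 = -/-/B → run B
t=12: L0/L1/L2 = -/-/B → run B
t=13: (idle)
t=14: (idle)
t=15: (idle)

context switches = 6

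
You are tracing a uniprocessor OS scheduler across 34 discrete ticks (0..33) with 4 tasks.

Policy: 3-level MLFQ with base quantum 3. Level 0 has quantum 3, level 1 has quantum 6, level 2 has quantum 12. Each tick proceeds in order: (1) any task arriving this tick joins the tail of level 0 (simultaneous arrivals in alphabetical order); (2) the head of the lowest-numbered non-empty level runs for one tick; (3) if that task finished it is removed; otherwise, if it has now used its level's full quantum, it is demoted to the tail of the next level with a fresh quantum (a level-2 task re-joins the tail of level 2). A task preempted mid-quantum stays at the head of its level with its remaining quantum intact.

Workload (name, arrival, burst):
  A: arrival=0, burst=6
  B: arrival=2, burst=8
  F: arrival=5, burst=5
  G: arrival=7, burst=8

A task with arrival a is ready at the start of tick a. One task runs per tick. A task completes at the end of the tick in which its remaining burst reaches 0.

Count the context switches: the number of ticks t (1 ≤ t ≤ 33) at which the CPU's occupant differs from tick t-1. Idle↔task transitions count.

context switches = 8

t=0: L0/L1/L2 = A/-/- → run A
t=1: L0/L1/L2 = A/-/- → run A
t=2: L0/L1/L2 = AB/-/- → run A
t=3: L0/L1/L2 = B/A/- → run B
t=4: L0/L1/L2 = B/A/- → run B
t=5: L0/L1/L2 = BF/A/- → run B
t=6: L0/L1/L2 = F/AB/- → run F
t=7: L0/L1/L2 = FG/AB/- → run F
t=8: L0/L1/L2 = FG/AB/- → run F
t=9: L0/L1/L2 = G/ABF/- → run G
t=10: L0/L1/L2 = G/ABF/- → run G
t=11: L0/L1/L2 = G/ABF/- → run G
t=12: L0/L1/L2 = -/ABFG/- → run A
t=13: L0/L1/L2 = -/ABFG/- → run A
t=14: L0/L1/L2 = -/ABFG/- → run A
t=15: L0/L1/L2 = -/BFG/- → run B
t=16: L0/L1/L2 = -/BFG/- → run B
t=17: L0/L1/L2 = -/BFG/- → run B
t=18: L0/L1/L2 = -/BFG/- → run B
t=19: L0/L1/L2 = -/BFG/- → run B
t=20: L0/L1/L2 = -/FG/- → run F
t=21: L0/L1/L2 = -/FG/- → run F
t=22: L0/L1/L2 = -/G/- → run G
t=23: L0/L1/L2 = -/G/- → run G
t=24: L0/L1/L2 = -/G/- → run G
t=25: L0/L1/L2 = -/G/- → run G
t=26: L0/L1/L2 = -/G/- → run G
t=27: (idle)
t=28: (idle)
t=29: (idle)
t=30: (idle)
t=31: (idle)
t=32: (idle)
t=33: (idle)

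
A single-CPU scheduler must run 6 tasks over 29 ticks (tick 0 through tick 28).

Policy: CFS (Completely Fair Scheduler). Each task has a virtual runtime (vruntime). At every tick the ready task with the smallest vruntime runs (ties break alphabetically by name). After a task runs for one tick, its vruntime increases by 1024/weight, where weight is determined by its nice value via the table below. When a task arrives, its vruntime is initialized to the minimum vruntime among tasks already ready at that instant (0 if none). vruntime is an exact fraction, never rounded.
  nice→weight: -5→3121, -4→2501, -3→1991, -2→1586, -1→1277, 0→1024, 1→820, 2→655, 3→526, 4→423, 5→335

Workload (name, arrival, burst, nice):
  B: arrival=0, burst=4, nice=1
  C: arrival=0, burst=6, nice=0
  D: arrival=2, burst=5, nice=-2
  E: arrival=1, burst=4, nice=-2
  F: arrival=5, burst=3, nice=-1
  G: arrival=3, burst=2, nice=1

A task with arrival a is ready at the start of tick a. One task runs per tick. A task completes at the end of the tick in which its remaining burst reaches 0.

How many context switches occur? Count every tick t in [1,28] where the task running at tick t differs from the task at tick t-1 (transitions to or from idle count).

context switches = 23

t=0: vr[B=0 C=0] → run B
t=1: vr[B=256/205 C=0 E=0] → run C
t=2: vr[B=256/205 C=1 D=0 E=0] → run D
t=3: vr[B=256/205 C=1 D=512/793 E=0 G=0] → run E
t=4: vr[B=256/205 C=1 D=512/793 E=512/793 G=0] → run G
t=5: vr[B=256/205 C=1 D=512/793 E=512/793 F=512/793 G=256/205] → run D
t=6: vr[B=256/205 C=1 D=1024/793 E=512/793 F=512/793 G=256/205] → run E
t=7: vr[B=256/205 C=1 D=1024/793 E=1024/793 F=512/793 G=256/205] → run F
t=8: vr[B=256/205 C=1 D=1024/793 E=1024/793 F=1465856/1012661 G=256/205] → run C
t=9: vr[B=256/205 C=2 D=1024/793 E=1024/793 F=1465856/1012661 G=256/205] → run B
t=10: vr[B=512/205 C=2 D=1024/793 E=1024/793 F=1465856/1012661 G=256/205] → run G
t=11: vr[B=512/205 C=2 D=1024/793 E=1024/793 F=1465856/1012661] → run D
t=12: vr[B=512/205 C=2 D=1536/793 E=1024/793 F=1465856/1012661] → run E
t=13: vr[B=512/205 C=2 D=1536/793 E=1536/793 F=1465856/1012661] → run F
t=14: vr[B=512/205 C=2 D=1536/793 E=1536/793 F=2277888/1012661] → run D
t=15: vr[B=512/205 C=2 D=2048/793 E=1536/793 F=2277888/1012661] → run E
t=16: vr[B=512/205 C=2 D=2048/793 F=2277888/1012661] → run C
t=17: vr[B=512/205 C=3 D=2048/793 F=2277888/1012661] → run F
t=18: vr[B=512/205 C=3 D=2048/793] → run B
t=19: vr[B=768/205 C=3 D=2048/793] → run D
t=20: vr[B=768/205 C=3] → run C
t=21: vr[B=768/205 C=4] → run B
t=22: vr[C=4] → run C
t=23: vr[C=5] → run C
t=24: (idle)
t=25: (idle)
t=26: (idle)
t=27: (idle)
t=28: (idle)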